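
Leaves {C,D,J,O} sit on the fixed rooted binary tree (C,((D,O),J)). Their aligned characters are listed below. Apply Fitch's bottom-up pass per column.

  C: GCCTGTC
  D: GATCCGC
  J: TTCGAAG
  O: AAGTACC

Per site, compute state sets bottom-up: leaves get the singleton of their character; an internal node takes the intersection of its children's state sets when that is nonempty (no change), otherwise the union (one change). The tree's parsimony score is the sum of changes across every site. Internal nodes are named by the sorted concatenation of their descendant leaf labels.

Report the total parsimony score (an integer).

DO@0: {G} ∪ {A} = {A,G} (union, +1)
DJO@0: {A,G} ∪ {T} = {A,G,T} (union, +1)
CDJO@0: {G} ∩ {A,G,T} = {G} (intersection, +0)
DO@1: {A} ∩ {A} = {A} (intersection, +0)
DJO@1: {A} ∪ {T} = {A,T} (union, +1)
CDJO@1: {C} ∪ {A,T} = {A,C,T} (union, +1)
DO@2: {T} ∪ {G} = {G,T} (union, +1)
DJO@2: {G,T} ∪ {C} = {C,G,T} (union, +1)
CDJO@2: {C} ∩ {C,G,T} = {C} (intersection, +0)
DO@3: {C} ∪ {T} = {C,T} (union, +1)
DJO@3: {C,T} ∪ {G} = {C,G,T} (union, +1)
CDJO@3: {T} ∩ {C,G,T} = {T} (intersection, +0)
DO@4: {C} ∪ {A} = {A,C} (union, +1)
DJO@4: {A,C} ∩ {A} = {A} (intersection, +0)
CDJO@4: {G} ∪ {A} = {A,G} (union, +1)
DO@5: {G} ∪ {C} = {C,G} (union, +1)
DJO@5: {C,G} ∪ {A} = {A,C,G} (union, +1)
CDJO@5: {T} ∪ {A,C,G} = {A,C,G,T} (union, +1)
DO@6: {C} ∩ {C} = {C} (intersection, +0)
DJO@6: {C} ∪ {G} = {C,G} (union, +1)
CDJO@6: {C} ∩ {C,G} = {C} (intersection, +0)
per-site changes: [2, 2, 2, 2, 2, 3, 1]; total = 14

14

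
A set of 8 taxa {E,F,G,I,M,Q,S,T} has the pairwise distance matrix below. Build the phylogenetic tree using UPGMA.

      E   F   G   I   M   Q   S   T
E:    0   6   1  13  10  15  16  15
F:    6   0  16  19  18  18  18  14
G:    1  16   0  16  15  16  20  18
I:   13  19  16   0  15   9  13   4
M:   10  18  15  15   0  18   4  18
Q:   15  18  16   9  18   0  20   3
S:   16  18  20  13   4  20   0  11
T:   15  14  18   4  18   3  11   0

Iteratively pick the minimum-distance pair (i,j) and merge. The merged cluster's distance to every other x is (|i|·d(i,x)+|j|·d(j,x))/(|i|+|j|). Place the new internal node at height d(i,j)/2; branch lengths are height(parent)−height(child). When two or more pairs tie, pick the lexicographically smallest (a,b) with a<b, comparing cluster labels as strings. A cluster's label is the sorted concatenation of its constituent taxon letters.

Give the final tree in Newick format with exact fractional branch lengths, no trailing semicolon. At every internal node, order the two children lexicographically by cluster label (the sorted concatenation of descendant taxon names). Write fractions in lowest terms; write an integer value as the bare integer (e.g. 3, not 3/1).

iteration 1: select E,G (d=1); attach at lengths (1/2, 1/2); label the merged cluster EG
  updated: d(EG,F)=11, d(EG,I)=29/2, d(EG,M)=25/2, d(EG,Q)=31/2, d(EG,S)=18, d(EG,T)=33/2
iteration 2: select Q,T (d=3); attach at lengths (3/2, 3/2); label the merged cluster QT
  updated: d(EG,QT)=16, d(F,QT)=16, d(I,QT)=13/2, d(M,QT)=18, d(QT,S)=31/2
iteration 3: select M,S (d=4); attach at lengths (2, 2); label the merged cluster MS
  updated: d(EG,MS)=61/4, d(F,MS)=18, d(I,MS)=14, d(MS,QT)=67/4
iteration 4: select I,QT (d=13/2); attach at lengths (13/4, 7/4); label the merged cluster IQT
  updated: d(EG,IQT)=31/2, d(F,IQT)=17, d(IQT,MS)=95/6
iteration 5: select EG,F (d=11); attach at lengths (5, 11/2); label the merged cluster EFG
  updated: d(EFG,IQT)=16, d(EFG,MS)=97/6
iteration 6: select IQT,MS (d=95/6); attach at lengths (14/3, 71/12); label the merged cluster IMQST
  updated: d(EFG,IMQST)=241/15
iteration 7: select EFG,IMQST (d=241/15); attach at lengths (38/15, 7/60); label the merged cluster EFGIMQST
final tree: (((E:1/2,G:1/2):5,F:11/2):38/15,((I:13/4,(Q:3/2,T:3/2):7/4):14/3,(M:2,S:2):71/12):7/60)
total length: 551/15

(((E:1/2,G:1/2):5,F:11/2):38/15,((I:13/4,(Q:3/2,T:3/2):7/4):14/3,(M:2,S:2):71/12):7/60)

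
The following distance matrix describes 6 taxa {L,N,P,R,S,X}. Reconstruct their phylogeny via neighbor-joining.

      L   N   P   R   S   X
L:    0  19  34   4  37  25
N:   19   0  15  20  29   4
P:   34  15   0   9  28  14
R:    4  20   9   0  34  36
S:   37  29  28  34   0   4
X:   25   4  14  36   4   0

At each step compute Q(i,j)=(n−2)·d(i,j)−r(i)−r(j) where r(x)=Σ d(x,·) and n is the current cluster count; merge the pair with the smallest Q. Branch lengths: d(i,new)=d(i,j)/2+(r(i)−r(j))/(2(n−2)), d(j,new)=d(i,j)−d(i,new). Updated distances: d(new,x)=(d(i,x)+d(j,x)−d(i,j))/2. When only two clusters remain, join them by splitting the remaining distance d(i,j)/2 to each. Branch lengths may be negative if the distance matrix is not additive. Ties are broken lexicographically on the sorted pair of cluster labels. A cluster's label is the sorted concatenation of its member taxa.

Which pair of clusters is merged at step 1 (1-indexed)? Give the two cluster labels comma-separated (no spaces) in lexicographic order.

iteration 1: select L,R (d=4, Q=-206); attach at lengths (4, 0); label the merged cluster LR
  updated: d(LR,N)=35/2, d(LR,P)=39/2, d(LR,S)=67/2, d(LR,X)=57/2
iteration 2: select S,X (d=4, Q=-133); attach at lengths (28/3, -16/3); label the merged cluster SX
  updated: d(LR,SX)=29, d(N,SX)=29/2, d(P,SX)=19
iteration 3: select LR,P (d=39/2, Q=-161/2); attach at lengths (103/8, 53/8); label the merged cluster LPR
  updated: d(LPR,N)=13/2, d(LPR,SX)=57/4
iteration 4: select LPR,N (d=13/2, Q=-141/4); attach at lengths (25/8, 27/8); label the merged cluster LNPR
  updated: d(LNPR,SX)=89/8
iteration 5: select LNPR,SX (d=89/8); attach at lengths (89/16, 89/16); label the merged cluster LNPRSX
final tree: ((((L:4,R:0):103/8,P:53/8):25/8,N:27/8):89/16,(S:28/3,X:-16/3):89/16)
total length: 361/8

L,R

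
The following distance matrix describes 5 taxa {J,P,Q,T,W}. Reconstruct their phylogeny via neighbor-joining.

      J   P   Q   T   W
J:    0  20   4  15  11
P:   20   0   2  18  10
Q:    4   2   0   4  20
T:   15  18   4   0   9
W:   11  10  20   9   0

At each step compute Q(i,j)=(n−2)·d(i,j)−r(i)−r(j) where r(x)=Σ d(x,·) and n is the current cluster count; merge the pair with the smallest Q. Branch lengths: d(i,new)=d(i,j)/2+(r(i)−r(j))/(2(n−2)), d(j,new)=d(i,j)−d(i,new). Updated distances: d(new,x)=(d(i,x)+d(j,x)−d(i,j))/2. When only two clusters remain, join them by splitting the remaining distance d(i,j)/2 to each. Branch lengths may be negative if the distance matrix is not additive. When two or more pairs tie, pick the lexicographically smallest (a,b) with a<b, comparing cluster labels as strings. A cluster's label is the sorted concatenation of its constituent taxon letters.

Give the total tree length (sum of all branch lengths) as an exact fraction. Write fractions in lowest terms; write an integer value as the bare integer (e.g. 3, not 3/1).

iteration 1: select P,Q (d=2, Q=-74); attach at lengths (13/3, -7/3); label the merged cluster PQ
  updated: d(J,PQ)=11, d(PQ,T)=10, d(PQ,W)=14
iteration 2: select J,PQ (d=11, Q=-50); attach at lengths (6, 5); label the merged cluster JPQ
  updated: d(JPQ,T)=7, d(JPQ,W)=7
iteration 3: select JPQ,T (d=7, Q=-23); attach at lengths (5/2, 9/2); label the merged cluster JPQT
  updated: d(JPQT,W)=9/2
iteration 4: select JPQT,W (d=9/2); attach at lengths (9/4, 9/4); label the merged cluster JPQTW
final tree: (((J:6,(P:13/3,Q:-7/3):5):5/2,T:9/2):9/4,W:9/4)
total length: 49/2

49/2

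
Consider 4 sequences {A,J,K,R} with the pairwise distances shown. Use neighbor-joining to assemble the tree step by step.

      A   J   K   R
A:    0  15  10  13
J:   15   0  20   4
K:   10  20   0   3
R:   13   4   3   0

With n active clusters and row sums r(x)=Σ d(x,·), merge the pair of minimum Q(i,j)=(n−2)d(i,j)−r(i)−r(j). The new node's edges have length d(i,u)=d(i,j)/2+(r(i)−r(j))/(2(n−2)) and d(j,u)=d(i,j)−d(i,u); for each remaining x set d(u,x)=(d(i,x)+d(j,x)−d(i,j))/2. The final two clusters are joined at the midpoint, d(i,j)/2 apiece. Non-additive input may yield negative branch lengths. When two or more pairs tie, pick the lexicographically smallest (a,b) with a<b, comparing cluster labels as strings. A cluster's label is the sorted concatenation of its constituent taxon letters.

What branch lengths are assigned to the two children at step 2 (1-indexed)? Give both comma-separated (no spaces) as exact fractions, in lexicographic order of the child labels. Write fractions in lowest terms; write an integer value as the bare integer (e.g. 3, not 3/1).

iteration 1: select A,K (d=10, Q=-51); attach at lengths (25/4, 15/4); label the merged cluster AK
  updated: d(AK,J)=25/2, d(AK,R)=3
iteration 2: select AK,J (d=25/2, Q=-39/2); attach at lengths (23/4, 27/4); label the merged cluster AJK
  updated: d(AJK,R)=-11/4
iteration 3: select AJK,R (d=-11/4); attach at lengths (-11/8, -11/8); label the merged cluster AJKR
final tree: (((A:25/4,K:15/4):23/4,J:27/4):-11/8,R:-11/8)
total length: 79/4

23/4,27/4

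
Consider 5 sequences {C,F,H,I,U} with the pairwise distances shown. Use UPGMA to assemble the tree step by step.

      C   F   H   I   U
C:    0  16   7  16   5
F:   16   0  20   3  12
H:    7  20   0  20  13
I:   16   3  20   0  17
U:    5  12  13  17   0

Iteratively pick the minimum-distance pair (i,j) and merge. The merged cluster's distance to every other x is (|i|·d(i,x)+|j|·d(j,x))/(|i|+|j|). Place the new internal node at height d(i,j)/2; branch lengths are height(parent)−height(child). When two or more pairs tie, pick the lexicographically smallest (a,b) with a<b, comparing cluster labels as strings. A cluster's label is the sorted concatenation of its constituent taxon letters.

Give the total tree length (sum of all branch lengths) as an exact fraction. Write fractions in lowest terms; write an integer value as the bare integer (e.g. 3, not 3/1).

155/6

1. join F+I (d=3) ⇒ FI; edges |F|=3/2, |I|=3/2
  updated: d(C,FI)=16, d(FI,H)=20, d(FI,U)=29/2
2. join C+U (d=5) ⇒ CU; edges |C|=5/2, |U|=5/2
  updated: d(CU,FI)=61/4, d(CU,H)=10
3. join CU+H (d=10) ⇒ CHU; edges |CU|=5/2, |H|=5
  updated: d(CHU,FI)=101/6
4. join CHU+FI (d=101/6) ⇒ CFHIU; edges |CHU|=41/12, |FI|=83/12
final tree: (((C:5/2,U:5/2):5/2,H:5):41/12,(F:3/2,I:3/2):83/12)
total length: 155/6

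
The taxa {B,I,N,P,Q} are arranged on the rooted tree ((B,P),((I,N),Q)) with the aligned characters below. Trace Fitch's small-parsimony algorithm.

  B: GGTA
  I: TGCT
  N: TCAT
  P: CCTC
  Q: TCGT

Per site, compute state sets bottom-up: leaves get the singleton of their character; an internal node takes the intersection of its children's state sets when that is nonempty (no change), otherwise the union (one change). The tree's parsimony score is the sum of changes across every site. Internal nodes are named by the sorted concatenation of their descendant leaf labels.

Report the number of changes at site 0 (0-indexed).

2

site 0, node BP: B={G} ∪ P={C} → {C,G} (+1)
site 0, node IN: I={T} ∩ N={T} → {T} (+0)
site 0, node INQ: IN={T} ∩ Q={T} → {T} (+0)
site 0, node BINPQ: BP={C,G} ∪ INQ={T} → {C,G,T} (+1)
site 1, node BP: B={G} ∪ P={C} → {C,G} (+1)
site 1, node IN: I={G} ∪ N={C} → {C,G} (+1)
site 1, node INQ: IN={C,G} ∩ Q={C} → {C} (+0)
site 1, node BINPQ: BP={C,G} ∩ INQ={C} → {C} (+0)
site 2, node BP: B={T} ∩ P={T} → {T} (+0)
site 2, node IN: I={C} ∪ N={A} → {A,C} (+1)
site 2, node INQ: IN={A,C} ∪ Q={G} → {A,C,G} (+1)
site 2, node BINPQ: BP={T} ∪ INQ={A,C,G} → {A,C,G,T} (+1)
site 3, node BP: B={A} ∪ P={C} → {A,C} (+1)
site 3, node IN: I={T} ∩ N={T} → {T} (+0)
site 3, node INQ: IN={T} ∩ Q={T} → {T} (+0)
site 3, node BINPQ: BP={A,C} ∪ INQ={T} → {A,C,T} (+1)
per-site changes: [2, 2, 3, 2]; total = 9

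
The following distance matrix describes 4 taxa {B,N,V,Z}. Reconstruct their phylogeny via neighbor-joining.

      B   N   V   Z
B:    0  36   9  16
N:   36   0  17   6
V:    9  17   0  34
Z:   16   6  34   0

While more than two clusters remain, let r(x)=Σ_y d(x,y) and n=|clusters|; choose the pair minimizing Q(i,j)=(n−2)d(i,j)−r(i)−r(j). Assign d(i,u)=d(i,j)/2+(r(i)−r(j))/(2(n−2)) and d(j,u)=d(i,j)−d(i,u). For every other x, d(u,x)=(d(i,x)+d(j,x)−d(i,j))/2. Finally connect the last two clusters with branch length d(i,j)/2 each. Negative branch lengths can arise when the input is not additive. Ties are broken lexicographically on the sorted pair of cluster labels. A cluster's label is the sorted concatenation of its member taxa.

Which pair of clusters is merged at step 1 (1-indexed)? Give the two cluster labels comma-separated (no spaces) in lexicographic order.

B,V

1. join B+V (d=9, Q=-103) ⇒ BV; edges |B|=19/4, |V|=17/4
  updated: d(BV,N)=22, d(BV,Z)=41/2
2. join BV+N (d=22, Q=-97/2) ⇒ BNV; edges |BV|=73/4, |N|=15/4
  updated: d(BNV,Z)=9/4
3. join BNV+Z (d=9/4) ⇒ BNVZ; edges |BNV|=9/8, |Z|=9/8
final tree: (((B:19/4,V:17/4):73/4,N:15/4):9/8,Z:9/8)
total length: 133/4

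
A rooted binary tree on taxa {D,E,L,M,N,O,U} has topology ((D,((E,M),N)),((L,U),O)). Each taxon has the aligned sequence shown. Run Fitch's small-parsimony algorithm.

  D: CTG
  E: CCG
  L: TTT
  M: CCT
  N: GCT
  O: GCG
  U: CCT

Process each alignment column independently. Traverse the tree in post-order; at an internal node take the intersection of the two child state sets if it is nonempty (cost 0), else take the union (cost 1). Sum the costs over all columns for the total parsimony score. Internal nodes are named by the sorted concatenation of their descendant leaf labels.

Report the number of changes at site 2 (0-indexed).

3

[col 0] EM: children E:{C}, M:{C} ∩→ {C}; cost 0
[col 0] EMN: children EM:{C}, N:{G} ∪→ {C,G}; cost 1
[col 0] DEMN: children D:{C}, EMN:{C,G} ∩→ {C}; cost 0
[col 0] LU: children L:{T}, U:{C} ∪→ {C,T}; cost 1
[col 0] LOU: children LU:{C,T}, O:{G} ∪→ {C,G,T}; cost 1
[col 0] DELMNOU: children DEMN:{C}, LOU:{C,G,T} ∩→ {C}; cost 0
[col 1] EM: children E:{C}, M:{C} ∩→ {C}; cost 0
[col 1] EMN: children EM:{C}, N:{C} ∩→ {C}; cost 0
[col 1] DEMN: children D:{T}, EMN:{C} ∪→ {C,T}; cost 1
[col 1] LU: children L:{T}, U:{C} ∪→ {C,T}; cost 1
[col 1] LOU: children LU:{C,T}, O:{C} ∩→ {C}; cost 0
[col 1] DELMNOU: children DEMN:{C,T}, LOU:{C} ∩→ {C}; cost 0
[col 2] EM: children E:{G}, M:{T} ∪→ {G,T}; cost 1
[col 2] EMN: children EM:{G,T}, N:{T} ∩→ {T}; cost 0
[col 2] DEMN: children D:{G}, EMN:{T} ∪→ {G,T}; cost 1
[col 2] LU: children L:{T}, U:{T} ∩→ {T}; cost 0
[col 2] LOU: children LU:{T}, O:{G} ∪→ {G,T}; cost 1
[col 2] DELMNOU: children DEMN:{G,T}, LOU:{G,T} ∩→ {G,T}; cost 0
per-site changes: [3, 2, 3]; total = 8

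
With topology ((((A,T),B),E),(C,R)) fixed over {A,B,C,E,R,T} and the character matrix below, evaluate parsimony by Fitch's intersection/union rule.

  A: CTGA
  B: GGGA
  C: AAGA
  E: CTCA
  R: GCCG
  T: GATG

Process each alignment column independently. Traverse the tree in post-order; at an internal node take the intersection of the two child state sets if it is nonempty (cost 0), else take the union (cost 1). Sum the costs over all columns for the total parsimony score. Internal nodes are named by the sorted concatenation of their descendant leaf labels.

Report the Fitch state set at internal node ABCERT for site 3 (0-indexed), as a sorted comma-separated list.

A

AT@0: {C} ∪ {G} = {C,G} (union, +1)
ABT@0: {C,G} ∩ {G} = {G} (intersection, +0)
ABET@0: {G} ∪ {C} = {C,G} (union, +1)
CR@0: {A} ∪ {G} = {A,G} (union, +1)
ABCERT@0: {C,G} ∩ {A,G} = {G} (intersection, +0)
AT@1: {T} ∪ {A} = {A,T} (union, +1)
ABT@1: {A,T} ∪ {G} = {A,G,T} (union, +1)
ABET@1: {A,G,T} ∩ {T} = {T} (intersection, +0)
CR@1: {A} ∪ {C} = {A,C} (union, +1)
ABCERT@1: {T} ∪ {A,C} = {A,C,T} (union, +1)
AT@2: {G} ∪ {T} = {G,T} (union, +1)
ABT@2: {G,T} ∩ {G} = {G} (intersection, +0)
ABET@2: {G} ∪ {C} = {C,G} (union, +1)
CR@2: {G} ∪ {C} = {C,G} (union, +1)
ABCERT@2: {C,G} ∩ {C,G} = {C,G} (intersection, +0)
AT@3: {A} ∪ {G} = {A,G} (union, +1)
ABT@3: {A,G} ∩ {A} = {A} (intersection, +0)
ABET@3: {A} ∩ {A} = {A} (intersection, +0)
CR@3: {A} ∪ {G} = {A,G} (union, +1)
ABCERT@3: {A} ∩ {A,G} = {A} (intersection, +0)
per-site changes: [3, 4, 3, 2]; total = 12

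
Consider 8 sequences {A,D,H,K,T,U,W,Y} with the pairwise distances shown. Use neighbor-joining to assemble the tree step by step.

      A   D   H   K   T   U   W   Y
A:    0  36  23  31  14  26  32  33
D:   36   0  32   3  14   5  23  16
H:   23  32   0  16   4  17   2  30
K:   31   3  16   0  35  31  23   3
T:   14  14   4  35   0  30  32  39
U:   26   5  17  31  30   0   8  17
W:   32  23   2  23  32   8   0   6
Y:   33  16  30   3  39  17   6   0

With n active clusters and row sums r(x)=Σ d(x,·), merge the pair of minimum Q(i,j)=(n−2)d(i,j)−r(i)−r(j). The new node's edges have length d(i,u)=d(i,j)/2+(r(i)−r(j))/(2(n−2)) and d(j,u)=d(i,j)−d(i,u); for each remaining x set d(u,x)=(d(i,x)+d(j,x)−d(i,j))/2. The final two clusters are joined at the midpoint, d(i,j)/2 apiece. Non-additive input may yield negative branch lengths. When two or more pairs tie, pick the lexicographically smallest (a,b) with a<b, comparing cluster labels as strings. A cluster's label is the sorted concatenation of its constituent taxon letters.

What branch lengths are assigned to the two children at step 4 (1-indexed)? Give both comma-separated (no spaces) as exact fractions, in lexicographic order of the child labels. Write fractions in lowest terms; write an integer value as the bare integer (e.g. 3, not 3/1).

1. join A+T (d=14, Q=-279) ⇒ AT; edges |A|=37/4, |T|=19/4
  updated: d(AT,D)=18, d(AT,H)=13/2, d(AT,K)=26, d(AT,U)=21, d(AT,W)=25, d(AT,Y)=29
2. join AT+H (d=13/2, Q=-393/2) ⇒ AHT; edges |AT|=109/20, |H|=21/20
  updated: d(AHT,D)=87/4, d(AHT,K)=71/4, d(AHT,U)=63/4, d(AHT,W)=41/4, d(AHT,Y)=105/4
3. join D+K (d=3, Q=-269/2) ⇒ DK; edges |D|=3/8, |K|=21/8
  updated: d(AHT,DK)=73/4, d(DK,U)=33/2, d(DK,W)=43/2, d(DK,Y)=8
4. join DK+Y (d=8, Q=-195/2) ⇒ DKY; edges |DK|=31/6, |Y|=17/6
  updated: d(AHT,DKY)=73/4, d(DKY,U)=51/4, d(DKY,W)=39/4
5. join AHT+W (d=41/4, Q=-207/4) ⇒ AHTW; edges |AHT|=147/16, |W|=17/16
  updated: d(AHTW,DKY)=71/8, d(AHTW,U)=27/4
6. join AHTW+DKY (d=71/8, Q=-227/8) ⇒ ADHKTWY; edges |AHTW|=23/16, |DKY|=119/16
  updated: d(ADHKTWY,U)=85/16
7. join ADHKTWY+U (d=85/16) ⇒ ADHKTUWY; edges |ADHKTWY|=85/32, |U|=85/32
final tree: (((((A:37/4,T:19/4):109/20,H:21/20):147/16,W:17/16):23/16,((D:3/8,K:21/8):31/6,Y:17/6):119/16):85/32,U:85/32)
total length: 895/16

31/6,17/6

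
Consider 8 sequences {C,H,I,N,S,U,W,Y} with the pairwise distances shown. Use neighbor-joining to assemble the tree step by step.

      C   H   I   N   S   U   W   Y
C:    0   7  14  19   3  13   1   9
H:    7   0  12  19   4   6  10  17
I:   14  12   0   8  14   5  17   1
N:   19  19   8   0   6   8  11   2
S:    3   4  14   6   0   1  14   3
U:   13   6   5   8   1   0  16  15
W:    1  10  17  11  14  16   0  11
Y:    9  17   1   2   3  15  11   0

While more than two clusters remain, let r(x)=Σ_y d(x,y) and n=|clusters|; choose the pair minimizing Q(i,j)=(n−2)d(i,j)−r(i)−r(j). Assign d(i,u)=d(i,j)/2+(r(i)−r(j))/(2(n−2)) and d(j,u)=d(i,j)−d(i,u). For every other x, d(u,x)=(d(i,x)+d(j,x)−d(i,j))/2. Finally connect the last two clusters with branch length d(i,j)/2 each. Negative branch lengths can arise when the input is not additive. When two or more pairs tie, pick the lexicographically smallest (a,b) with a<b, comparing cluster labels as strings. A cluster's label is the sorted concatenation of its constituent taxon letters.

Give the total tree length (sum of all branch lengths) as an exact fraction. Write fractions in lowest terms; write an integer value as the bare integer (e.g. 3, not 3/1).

1525/64

iteration 1: select C,W (d=1, Q=-140); attach at lengths (-2/3, 5/3); label the merged cluster CW
  updated: d(CW,H)=8, d(CW,I)=15, d(CW,N)=29/2, d(CW,S)=8, d(CW,U)=14, d(CW,Y)=19/2
iteration 2: select I,Y (d=1, Q=-195/2); attach at lengths (5/4, -1/4); label the merged cluster IY
  updated: d(CW,IY)=47/4, d(H,IY)=14, d(IY,N)=9/2, d(IY,S)=8, d(IY,U)=19/2
iteration 3: select IY,N (d=9/2, Q=-327/4); attach at lengths (55/32, 89/32); label the merged cluster INY
  updated: d(CW,INY)=87/8, d(H,INY)=57/4, d(INY,S)=19/4, d(INY,U)=13/2
iteration 4: select CW,H (d=8, Q=-393/8); attach at lengths (87/16, 41/16); label the merged cluster CHW
  updated: d(CHW,INY)=137/16, d(CHW,S)=2, d(CHW,U)=6
iteration 5: select CHW,S (d=2, Q=-325/16); attach at lengths (205/64, -77/64); label the merged cluster CHSW
  updated: d(CHSW,INY)=181/32, d(CHSW,U)=5/2
iteration 6: select CHSW,INY (d=181/32, Q=-469/32); attach at lengths (53/64, 309/64); label the merged cluster CHINSWY
  updated: d(CHINSWY,U)=107/64
iteration 7: select CHINSWY,U (d=107/64); attach at lengths (107/128, 107/128); label the merged cluster CHINSUWY
final tree: (((((C:-2/3,W:5/3):87/16,H:41/16):205/64,S:-77/64):53/64,((I:5/4,Y:-1/4):55/32,N:89/32):309/64):107/128,U:107/128)
total length: 1525/64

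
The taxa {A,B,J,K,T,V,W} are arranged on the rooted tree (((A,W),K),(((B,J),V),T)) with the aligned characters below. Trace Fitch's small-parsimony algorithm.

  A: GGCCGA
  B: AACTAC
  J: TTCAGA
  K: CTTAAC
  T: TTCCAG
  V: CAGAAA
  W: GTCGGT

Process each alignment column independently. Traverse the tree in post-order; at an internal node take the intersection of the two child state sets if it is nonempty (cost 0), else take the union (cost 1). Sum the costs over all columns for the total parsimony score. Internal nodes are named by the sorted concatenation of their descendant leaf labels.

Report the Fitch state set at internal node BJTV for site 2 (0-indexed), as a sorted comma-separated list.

AW@0: {G} ∩ {G} = {G} (intersection, +0)
AKW@0: {G} ∪ {C} = {C,G} (union, +1)
BJ@0: {A} ∪ {T} = {A,T} (union, +1)
BJV@0: {A,T} ∪ {C} = {A,C,T} (union, +1)
BJTV@0: {A,C,T} ∩ {T} = {T} (intersection, +0)
ABJKTVW@0: {C,G} ∪ {T} = {C,G,T} (union, +1)
AW@1: {G} ∪ {T} = {G,T} (union, +1)
AKW@1: {G,T} ∩ {T} = {T} (intersection, +0)
BJ@1: {A} ∪ {T} = {A,T} (union, +1)
BJV@1: {A,T} ∩ {A} = {A} (intersection, +0)
BJTV@1: {A} ∪ {T} = {A,T} (union, +1)
ABJKTVW@1: {T} ∩ {A,T} = {T} (intersection, +0)
AW@2: {C} ∩ {C} = {C} (intersection, +0)
AKW@2: {C} ∪ {T} = {C,T} (union, +1)
BJ@2: {C} ∩ {C} = {C} (intersection, +0)
BJV@2: {C} ∪ {G} = {C,G} (union, +1)
BJTV@2: {C,G} ∩ {C} = {C} (intersection, +0)
ABJKTVW@2: {C,T} ∩ {C} = {C} (intersection, +0)
AW@3: {C} ∪ {G} = {C,G} (union, +1)
AKW@3: {C,G} ∪ {A} = {A,C,G} (union, +1)
BJ@3: {T} ∪ {A} = {A,T} (union, +1)
BJV@3: {A,T} ∩ {A} = {A} (intersection, +0)
BJTV@3: {A} ∪ {C} = {A,C} (union, +1)
ABJKTVW@3: {A,C,G} ∩ {A,C} = {A,C} (intersection, +0)
AW@4: {G} ∩ {G} = {G} (intersection, +0)
AKW@4: {G} ∪ {A} = {A,G} (union, +1)
BJ@4: {A} ∪ {G} = {A,G} (union, +1)
BJV@4: {A,G} ∩ {A} = {A} (intersection, +0)
BJTV@4: {A} ∩ {A} = {A} (intersection, +0)
ABJKTVW@4: {A,G} ∩ {A} = {A} (intersection, +0)
AW@5: {A} ∪ {T} = {A,T} (union, +1)
AKW@5: {A,T} ∪ {C} = {A,C,T} (union, +1)
BJ@5: {C} ∪ {A} = {A,C} (union, +1)
BJV@5: {A,C} ∩ {A} = {A} (intersection, +0)
BJTV@5: {A} ∪ {G} = {A,G} (union, +1)
ABJKTVW@5: {A,C,T} ∩ {A,G} = {A} (intersection, +0)
per-site changes: [4, 3, 2, 4, 2, 4]; total = 19

C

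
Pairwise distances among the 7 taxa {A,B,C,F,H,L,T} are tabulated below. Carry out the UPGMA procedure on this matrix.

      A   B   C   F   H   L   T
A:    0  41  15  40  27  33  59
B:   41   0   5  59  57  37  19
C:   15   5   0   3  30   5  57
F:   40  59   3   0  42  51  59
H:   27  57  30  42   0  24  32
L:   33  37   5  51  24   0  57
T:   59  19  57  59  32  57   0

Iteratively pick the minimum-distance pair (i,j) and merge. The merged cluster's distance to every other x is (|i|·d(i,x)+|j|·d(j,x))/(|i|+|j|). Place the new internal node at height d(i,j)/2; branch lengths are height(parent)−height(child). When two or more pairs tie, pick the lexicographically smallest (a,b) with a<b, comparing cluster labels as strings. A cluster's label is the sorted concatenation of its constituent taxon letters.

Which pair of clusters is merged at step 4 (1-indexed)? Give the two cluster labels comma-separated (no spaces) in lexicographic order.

A,CF

iteration 1: select C,F (d=3); attach at lengths (3/2, 3/2); label the merged cluster CF
  updated: d(A,CF)=55/2, d(B,CF)=32, d(CF,H)=36, d(CF,L)=28, d(CF,T)=58
iteration 2: select B,T (d=19); attach at lengths (19/2, 19/2); label the merged cluster BT
  updated: d(A,BT)=50, d(BT,CF)=45, d(BT,H)=89/2, d(BT,L)=47
iteration 3: select H,L (d=24); attach at lengths (12, 12); label the merged cluster HL
  updated: d(A,HL)=30, d(BT,HL)=183/4, d(CF,HL)=32
iteration 4: select A,CF (d=55/2); attach at lengths (55/4, 49/4); label the merged cluster ACF
  updated: d(ACF,BT)=140/3, d(ACF,HL)=94/3
iteration 5: select ACF,HL (d=94/3); attach at lengths (23/12, 11/3); label the merged cluster ACFHL
  updated: d(ACFHL,BT)=463/10
iteration 6: select ACFHL,BT (d=463/10); attach at lengths (449/60, 273/20); label the merged cluster ABCFHLT
final tree: (((A:55/4,(C:3/2,F:3/2):49/4):23/12,(H:12,L:12):11/3):449/60,(B:19/2,T:19/2):273/20)
total length: 5923/60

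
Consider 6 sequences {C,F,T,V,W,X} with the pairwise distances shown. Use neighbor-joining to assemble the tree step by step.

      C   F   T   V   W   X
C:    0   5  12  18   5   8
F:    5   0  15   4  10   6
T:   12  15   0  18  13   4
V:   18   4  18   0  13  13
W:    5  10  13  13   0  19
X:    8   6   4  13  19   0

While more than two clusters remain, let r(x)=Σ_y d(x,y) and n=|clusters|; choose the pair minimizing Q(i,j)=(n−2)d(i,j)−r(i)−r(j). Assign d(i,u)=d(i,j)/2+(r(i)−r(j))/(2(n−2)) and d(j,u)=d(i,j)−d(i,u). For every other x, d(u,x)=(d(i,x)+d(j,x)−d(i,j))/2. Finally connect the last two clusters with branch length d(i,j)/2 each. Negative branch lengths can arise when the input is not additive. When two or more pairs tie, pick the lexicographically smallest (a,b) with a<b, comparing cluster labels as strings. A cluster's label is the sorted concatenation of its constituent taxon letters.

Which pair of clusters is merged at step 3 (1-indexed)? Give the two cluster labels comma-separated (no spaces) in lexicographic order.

C,W

iteration 1: select T,X (d=4, Q=-96); attach at lengths (7/2, 1/2); label the merged cluster TX
  updated: d(C,TX)=8, d(F,TX)=17/2, d(TX,V)=27/2, d(TX,W)=14
iteration 2: select F,V (d=4, Q=-64); attach at lengths (-3/2, 11/2); label the merged cluster FV
  updated: d(C,FV)=19/2, d(FV,TX)=9, d(FV,W)=19/2
iteration 3: select C,W (d=5, Q=-41); attach at lengths (1, 4); label the merged cluster CW
  updated: d(CW,FV)=7, d(CW,TX)=17/2
iteration 4: select CW,FV (d=7, Q=-49/2); attach at lengths (13/4, 15/4); label the merged cluster CFVW
  updated: d(CFVW,TX)=21/4
iteration 5: select CFVW,TX (d=21/4); attach at lengths (21/8, 21/8); label the merged cluster CFTVWX
final tree: (((C:1,W:4):13/4,(F:-3/2,V:11/2):15/4):21/8,(T:7/2,X:1/2):21/8)
total length: 101/4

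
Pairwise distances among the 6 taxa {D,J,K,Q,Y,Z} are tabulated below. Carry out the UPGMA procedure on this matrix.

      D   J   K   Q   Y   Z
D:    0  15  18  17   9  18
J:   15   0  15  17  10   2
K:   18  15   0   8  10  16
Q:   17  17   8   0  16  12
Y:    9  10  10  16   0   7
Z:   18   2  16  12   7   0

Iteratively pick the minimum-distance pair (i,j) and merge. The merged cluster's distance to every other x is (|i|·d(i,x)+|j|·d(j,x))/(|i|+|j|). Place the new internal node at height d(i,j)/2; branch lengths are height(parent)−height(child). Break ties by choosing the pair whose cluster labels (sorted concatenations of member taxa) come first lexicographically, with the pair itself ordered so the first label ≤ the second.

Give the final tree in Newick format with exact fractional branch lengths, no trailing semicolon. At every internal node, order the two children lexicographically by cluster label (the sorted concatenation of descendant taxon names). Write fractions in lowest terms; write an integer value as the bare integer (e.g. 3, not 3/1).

((D:7,((J:1,Z:1):13/4,Y:17/4):11/4):9/16,(K:4,Q:4):57/16)

1. join J+Z (d=2) ⇒ JZ; edges |J|=1, |Z|=1
  updated: d(D,JZ)=33/2, d(JZ,K)=31/2, d(JZ,Q)=29/2, d(JZ,Y)=17/2
2. join K+Q (d=8) ⇒ KQ; edges |K|=4, |Q|=4
  updated: d(D,KQ)=35/2, d(JZ,KQ)=15, d(KQ,Y)=13
3. join JZ+Y (d=17/2) ⇒ JYZ; edges |JZ|=13/4, |Y|=17/4
  updated: d(D,JYZ)=14, d(JYZ,KQ)=43/3
4. join D+JYZ (d=14) ⇒ DJYZ; edges |D|=7, |JYZ|=11/4
  updated: d(DJYZ,KQ)=121/8
5. join DJYZ+KQ (d=121/8) ⇒ DJKQYZ; edges |DJYZ|=9/16, |KQ|=57/16
final tree: ((D:7,((J:1,Z:1):13/4,Y:17/4):11/4):9/16,(K:4,Q:4):57/16)
total length: 251/8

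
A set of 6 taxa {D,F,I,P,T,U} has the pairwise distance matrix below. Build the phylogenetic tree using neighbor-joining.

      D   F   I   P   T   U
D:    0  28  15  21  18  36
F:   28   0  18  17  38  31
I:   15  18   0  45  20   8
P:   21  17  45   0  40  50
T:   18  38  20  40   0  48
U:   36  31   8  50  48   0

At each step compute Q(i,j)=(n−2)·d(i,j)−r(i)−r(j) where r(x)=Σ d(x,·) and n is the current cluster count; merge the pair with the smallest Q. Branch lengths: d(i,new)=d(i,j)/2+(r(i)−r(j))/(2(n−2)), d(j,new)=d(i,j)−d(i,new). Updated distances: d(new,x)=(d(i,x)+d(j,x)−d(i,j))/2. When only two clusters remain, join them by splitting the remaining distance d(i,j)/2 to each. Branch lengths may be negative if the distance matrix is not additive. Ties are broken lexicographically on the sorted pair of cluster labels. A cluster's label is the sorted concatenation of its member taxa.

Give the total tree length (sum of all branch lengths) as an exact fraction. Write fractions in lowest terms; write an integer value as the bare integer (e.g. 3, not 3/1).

281/4

step 1: merge (I,U) at d=8, Q=-247; branch lengths I→-35/8, U→99/8; new cluster IU
  updated: d(D,IU)=43/2, d(F,IU)=41/2, d(IU,P)=87/2, d(IU,T)=30
step 2: merge (F,P) at d=17, Q=-174; branch lengths F→11/2, P→23/2; new cluster FP
  updated: d(D,FP)=16, d(FP,IU)=47/2, d(FP,T)=61/2
step 3: merge (D,T) at d=18, Q=-98; branch lengths D→13/4, T→59/4; new cluster DT
  updated: d(DT,FP)=57/4, d(DT,IU)=67/4
step 4: merge (DT,FP) at d=57/4, Q=-109/2; branch lengths DT→15/4, FP→21/2; new cluster DFPT
  updated: d(DFPT,IU)=13
step 5: merge (DFPT,IU) at d=13; branch lengths DFPT→13/2, IU→13/2; new cluster DFIPTU
final tree: (((D:13/4,T:59/4):15/4,(F:11/2,P:23/2):21/2):13/2,(I:-35/8,U:99/8):13/2)
total length: 281/4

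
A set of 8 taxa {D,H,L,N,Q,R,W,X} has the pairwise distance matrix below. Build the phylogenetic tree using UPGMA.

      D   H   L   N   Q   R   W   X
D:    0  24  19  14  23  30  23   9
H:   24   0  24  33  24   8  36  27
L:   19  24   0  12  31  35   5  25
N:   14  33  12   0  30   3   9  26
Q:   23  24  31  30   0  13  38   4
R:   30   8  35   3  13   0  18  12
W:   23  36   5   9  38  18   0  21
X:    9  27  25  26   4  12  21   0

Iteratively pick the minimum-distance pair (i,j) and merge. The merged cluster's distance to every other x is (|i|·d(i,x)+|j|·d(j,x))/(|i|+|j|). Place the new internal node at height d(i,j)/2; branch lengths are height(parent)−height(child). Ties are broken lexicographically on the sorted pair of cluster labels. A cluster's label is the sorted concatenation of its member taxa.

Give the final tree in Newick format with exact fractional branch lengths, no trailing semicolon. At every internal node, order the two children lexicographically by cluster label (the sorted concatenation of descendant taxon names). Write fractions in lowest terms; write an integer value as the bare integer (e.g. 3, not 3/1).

iteration 1: select N,R (d=3); attach at lengths (3/2, 3/2); label the merged cluster NR
  updated: d(D,NR)=22, d(H,NR)=41/2, d(L,NR)=47/2, d(NR,Q)=43/2, d(NR,W)=27/2, d(NR,X)=19
iteration 2: select Q,X (d=4); attach at lengths (2, 2); label the merged cluster QX
  updated: d(D,QX)=16, d(H,QX)=51/2, d(L,QX)=28, d(NR,QX)=81/4, d(QX,W)=59/2
iteration 3: select L,W (d=5); attach at lengths (5/2, 5/2); label the merged cluster LW
  updated: d(D,LW)=21, d(H,LW)=30, d(LW,NR)=37/2, d(LW,QX)=115/4
iteration 4: select D,QX (d=16); attach at lengths (8, 6); label the merged cluster DQX
  updated: d(DQX,H)=25, d(DQX,LW)=157/6, d(DQX,NR)=125/6
iteration 5: select LW,NR (d=37/2); attach at lengths (27/4, 31/4); label the merged cluster LNRW
  updated: d(DQX,LNRW)=47/2, d(H,LNRW)=101/4
iteration 6: select DQX,LNRW (d=47/2); attach at lengths (15/4, 5/2); label the merged cluster DLNQRWX
  updated: d(DLNQRWX,H)=176/7
iteration 7: select DLNQRWX,H (d=176/7); attach at lengths (23/28, 88/7); label the merged cluster DHLNQRWX
final tree: (((D:8,(Q:2,X:2):6):15/4,((L:5/2,W:5/2):27/4,(N:3/2,R:3/2):31/4):5/2):23/28,H:88/7)
total length: 421/7

(((D:8,(Q:2,X:2):6):15/4,((L:5/2,W:5/2):27/4,(N:3/2,R:3/2):31/4):5/2):23/28,H:88/7)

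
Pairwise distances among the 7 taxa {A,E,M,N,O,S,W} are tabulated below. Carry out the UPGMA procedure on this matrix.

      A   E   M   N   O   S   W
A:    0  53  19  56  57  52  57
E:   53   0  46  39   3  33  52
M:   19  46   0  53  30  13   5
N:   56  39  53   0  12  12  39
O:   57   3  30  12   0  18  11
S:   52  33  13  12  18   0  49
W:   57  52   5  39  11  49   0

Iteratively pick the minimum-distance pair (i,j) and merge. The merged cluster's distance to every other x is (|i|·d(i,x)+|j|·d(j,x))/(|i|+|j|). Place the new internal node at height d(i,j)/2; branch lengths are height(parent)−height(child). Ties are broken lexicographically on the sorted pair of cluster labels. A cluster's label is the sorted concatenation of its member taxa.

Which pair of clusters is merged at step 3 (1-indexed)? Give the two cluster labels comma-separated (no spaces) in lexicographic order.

iteration 1: select E,O (d=3); attach at lengths (3/2, 3/2); label the merged cluster EO
  updated: d(A,EO)=55, d(EO,M)=38, d(EO,N)=51/2, d(EO,S)=51/2, d(EO,W)=63/2
iteration 2: select M,W (d=5); attach at lengths (5/2, 5/2); label the merged cluster MW
  updated: d(A,MW)=38, d(EO,MW)=139/4, d(MW,N)=46, d(MW,S)=31
iteration 3: select N,S (d=12); attach at lengths (6, 6); label the merged cluster NS
  updated: d(A,NS)=54, d(EO,NS)=51/2, d(MW,NS)=77/2
iteration 4: select EO,NS (d=51/2); attach at lengths (45/4, 27/4); label the merged cluster ENOS
  updated: d(A,ENOS)=109/2, d(ENOS,MW)=293/8
iteration 5: select ENOS,MW (d=293/8); attach at lengths (89/16, 253/16); label the merged cluster EMNOSW
  updated: d(A,EMNOSW)=49
iteration 6: select A,EMNOSW (d=49); attach at lengths (49/2, 99/16); label the merged cluster AEMNOSW
final tree: (A:49/2,(((E:3/2,O:3/2):45/4,(N:6,S:6):27/4):89/16,(M:5/2,W:5/2):253/16):99/16)
total length: 1441/16

N,S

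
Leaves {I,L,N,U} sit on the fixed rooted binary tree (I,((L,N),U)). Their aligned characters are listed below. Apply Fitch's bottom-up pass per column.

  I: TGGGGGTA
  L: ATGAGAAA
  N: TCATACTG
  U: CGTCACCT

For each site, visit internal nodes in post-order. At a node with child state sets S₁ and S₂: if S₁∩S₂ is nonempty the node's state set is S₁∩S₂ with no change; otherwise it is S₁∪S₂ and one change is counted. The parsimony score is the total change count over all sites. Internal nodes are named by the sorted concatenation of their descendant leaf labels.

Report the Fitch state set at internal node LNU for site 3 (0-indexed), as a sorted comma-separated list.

A,C,T

LN@0: {A} ∪ {T} = {A,T} (union, +1)
LNU@0: {A,T} ∪ {C} = {A,C,T} (union, +1)
ILNU@0: {T} ∩ {A,C,T} = {T} (intersection, +0)
LN@1: {T} ∪ {C} = {C,T} (union, +1)
LNU@1: {C,T} ∪ {G} = {C,G,T} (union, +1)
ILNU@1: {G} ∩ {C,G,T} = {G} (intersection, +0)
LN@2: {G} ∪ {A} = {A,G} (union, +1)
LNU@2: {A,G} ∪ {T} = {A,G,T} (union, +1)
ILNU@2: {G} ∩ {A,G,T} = {G} (intersection, +0)
LN@3: {A} ∪ {T} = {A,T} (union, +1)
LNU@3: {A,T} ∪ {C} = {A,C,T} (union, +1)
ILNU@3: {G} ∪ {A,C,T} = {A,C,G,T} (union, +1)
LN@4: {G} ∪ {A} = {A,G} (union, +1)
LNU@4: {A,G} ∩ {A} = {A} (intersection, +0)
ILNU@4: {G} ∪ {A} = {A,G} (union, +1)
LN@5: {A} ∪ {C} = {A,C} (union, +1)
LNU@5: {A,C} ∩ {C} = {C} (intersection, +0)
ILNU@5: {G} ∪ {C} = {C,G} (union, +1)
LN@6: {A} ∪ {T} = {A,T} (union, +1)
LNU@6: {A,T} ∪ {C} = {A,C,T} (union, +1)
ILNU@6: {T} ∩ {A,C,T} = {T} (intersection, +0)
LN@7: {A} ∪ {G} = {A,G} (union, +1)
LNU@7: {A,G} ∪ {T} = {A,G,T} (union, +1)
ILNU@7: {A} ∩ {A,G,T} = {A} (intersection, +0)
per-site changes: [2, 2, 2, 3, 2, 2, 2, 2]; total = 17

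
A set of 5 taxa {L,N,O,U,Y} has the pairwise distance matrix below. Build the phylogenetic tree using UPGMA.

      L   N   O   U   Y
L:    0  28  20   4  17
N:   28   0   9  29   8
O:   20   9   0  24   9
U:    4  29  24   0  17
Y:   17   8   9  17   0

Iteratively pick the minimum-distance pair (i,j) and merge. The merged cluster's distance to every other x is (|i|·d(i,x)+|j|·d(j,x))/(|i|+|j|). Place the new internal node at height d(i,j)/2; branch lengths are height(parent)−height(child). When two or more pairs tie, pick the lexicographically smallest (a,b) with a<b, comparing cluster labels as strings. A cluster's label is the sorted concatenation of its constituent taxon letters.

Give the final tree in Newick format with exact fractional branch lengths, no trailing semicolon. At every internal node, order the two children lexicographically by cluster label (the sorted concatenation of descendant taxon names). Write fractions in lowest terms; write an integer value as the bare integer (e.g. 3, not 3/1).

((L:2,U:2):37/4,((N:4,Y:4):1/2,O:9/2):27/4)

step 1: merge (L,U) at d=4; branch lengths L→2, U→2; new cluster LU
  updated: d(LU,N)=57/2, d(LU,O)=22, d(LU,Y)=17
step 2: merge (N,Y) at d=8; branch lengths N→4, Y→4; new cluster NY
  updated: d(LU,NY)=91/4, d(NY,O)=9
step 3: merge (NY,O) at d=9; branch lengths NY→1/2, O→9/2; new cluster NOY
  updated: d(LU,NOY)=45/2
step 4: merge (LU,NOY) at d=45/2; branch lengths LU→37/4, NOY→27/4; new cluster LNOUY
final tree: ((L:2,U:2):37/4,((N:4,Y:4):1/2,O:9/2):27/4)
total length: 33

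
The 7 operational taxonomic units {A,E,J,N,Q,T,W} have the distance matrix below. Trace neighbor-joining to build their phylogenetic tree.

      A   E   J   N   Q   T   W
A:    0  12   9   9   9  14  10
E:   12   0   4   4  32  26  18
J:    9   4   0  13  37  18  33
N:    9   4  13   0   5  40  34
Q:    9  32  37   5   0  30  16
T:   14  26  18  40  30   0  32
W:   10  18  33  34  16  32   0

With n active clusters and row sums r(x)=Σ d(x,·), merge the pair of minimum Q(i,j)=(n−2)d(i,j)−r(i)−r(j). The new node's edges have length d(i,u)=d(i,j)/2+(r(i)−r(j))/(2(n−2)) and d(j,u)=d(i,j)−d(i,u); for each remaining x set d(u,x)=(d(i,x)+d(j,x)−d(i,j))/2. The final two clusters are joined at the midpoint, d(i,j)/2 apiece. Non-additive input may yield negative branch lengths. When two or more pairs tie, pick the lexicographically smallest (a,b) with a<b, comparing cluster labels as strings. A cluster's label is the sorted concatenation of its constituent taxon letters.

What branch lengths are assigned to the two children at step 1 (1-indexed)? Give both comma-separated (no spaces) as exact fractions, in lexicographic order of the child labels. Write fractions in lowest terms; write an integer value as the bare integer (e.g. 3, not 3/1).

1/10,49/10

step 1: merge (N,Q) at d=5, Q=-209; branch lengths N→1/10, Q→49/10; new cluster NQ
  updated: d(A,NQ)=13/2, d(E,NQ)=31/2, d(J,NQ)=45/2, d(NQ,T)=65/2, d(NQ,W)=45/2
step 2: merge (E,J) at d=4, Q=-146; branch lengths E→5/8, J→27/8; new cluster EJ
  updated: d(A,EJ)=17/2, d(EJ,NQ)=17, d(EJ,T)=20, d(EJ,W)=47/2
step 3: merge (EJ,T) at d=20, Q=-215/2; branch lengths EJ→61/12, T→179/12; new cluster EJT
  updated: d(A,EJT)=5/4, d(EJT,NQ)=59/4, d(EJT,W)=71/4
step 4: merge (A,EJT) at d=5/4, Q=-49; branch lengths A→-27/8, EJT→37/8; new cluster AEJT
  updated: d(AEJT,NQ)=10, d(AEJT,W)=53/4
step 5: merge (AEJT,NQ) at d=10, Q=-183/4; branch lengths AEJT→3/8, NQ→77/8; new cluster AEJNQT
  updated: d(AEJNQT,W)=103/8
step 6: merge (AEJNQT,W) at d=103/8; branch lengths AEJNQT→103/16, W→103/16; new cluster AEJNQTW
final tree: (((A:-27/8,((E:5/8,J:27/8):61/12,T:179/12):37/8):3/8,(N:1/10,Q:49/10):77/8):103/16,W:103/16)
total length: 425/8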